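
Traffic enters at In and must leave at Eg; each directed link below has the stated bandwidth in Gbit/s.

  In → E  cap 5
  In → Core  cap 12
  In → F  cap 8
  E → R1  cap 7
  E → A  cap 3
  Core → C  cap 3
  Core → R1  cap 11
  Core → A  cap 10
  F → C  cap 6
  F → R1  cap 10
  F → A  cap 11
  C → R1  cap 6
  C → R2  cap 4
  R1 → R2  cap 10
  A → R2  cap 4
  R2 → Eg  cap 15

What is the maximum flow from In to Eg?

Augment In→E→R1→R2→Eg: bottleneck 5, flow now 5.
Augment In→Core→C→R2→Eg: bottleneck 3, flow now 8.
Augment In→Core→R1→R2→Eg: bottleneck 5, flow now 13.
Augment In→Core→A→R2→Eg: bottleneck 2, flow now 15.
No augmenting path remains; maximum flow = 15.
In the residual graph, reachable from In: {In, E, Core, F, C, R1, A, R2}.
Min-cut edges: R2→Eg (15); capacity 15 = 15.
This cut is saturated, so no flow can exceed 15.

15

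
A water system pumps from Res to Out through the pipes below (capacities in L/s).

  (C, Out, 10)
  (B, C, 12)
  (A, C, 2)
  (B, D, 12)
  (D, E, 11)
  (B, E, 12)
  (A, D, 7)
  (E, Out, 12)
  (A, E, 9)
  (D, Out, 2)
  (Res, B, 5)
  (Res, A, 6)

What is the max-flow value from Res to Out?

11

Augment Res→A→C→Out: bottleneck 2, flow now 2.
Augment Res→A→D→Out: bottleneck 2, flow now 4.
Augment Res→A→E→Out: bottleneck 2, flow now 6.
Augment Res→B→C→Out: bottleneck 5, flow now 11.
No augmenting path remains; maximum flow = 11.
In the residual graph, reachable from Res: {Res}.
Min-cut edges: Res→A (6), Res→B (5); capacity 6 + 5 = 11.
This cut is saturated, so no flow can exceed 11.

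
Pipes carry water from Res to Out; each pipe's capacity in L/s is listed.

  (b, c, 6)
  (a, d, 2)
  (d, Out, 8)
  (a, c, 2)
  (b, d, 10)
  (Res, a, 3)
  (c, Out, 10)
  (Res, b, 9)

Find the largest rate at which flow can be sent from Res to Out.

Augment Res→a→c→Out: bottleneck 2, flow now 2.
Augment Res→a→d→Out: bottleneck 1, flow now 3.
Augment Res→b→c→Out: bottleneck 6, flow now 9.
Augment Res→b→d→Out: bottleneck 3, flow now 12.
No augmenting path remains; maximum flow = 12.
In the residual graph, reachable from Res: {Res}.
Min-cut edges: Res→a (3), Res→b (9); capacity 3 + 9 = 12.
This cut is saturated, so no flow can exceed 12.

12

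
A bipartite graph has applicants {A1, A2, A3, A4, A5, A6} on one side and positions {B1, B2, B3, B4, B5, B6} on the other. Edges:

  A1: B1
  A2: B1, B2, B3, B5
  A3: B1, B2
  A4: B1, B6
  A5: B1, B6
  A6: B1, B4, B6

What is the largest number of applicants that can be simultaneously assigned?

5

Unit-capacity flow: source→left, listed edges, right→sink; max matching = max flow.
Augmenting path A1→B1 (+1); matched 1.
Augmenting path A2→B2 (+1); matched 2.
Augmenting path A4→B6 (+1); matched 3.
Augmenting path A6→B4 (+1); matched 4.
Augmenting path A3→B2→A2→B3 (+1); matched 5.
No augmenting path remains; maximum matching = 5.
König certificate: {A2, A3, A6, B1, B6} is a vertex cover of size 5 (every listed pair touches it), so no matching can be larger.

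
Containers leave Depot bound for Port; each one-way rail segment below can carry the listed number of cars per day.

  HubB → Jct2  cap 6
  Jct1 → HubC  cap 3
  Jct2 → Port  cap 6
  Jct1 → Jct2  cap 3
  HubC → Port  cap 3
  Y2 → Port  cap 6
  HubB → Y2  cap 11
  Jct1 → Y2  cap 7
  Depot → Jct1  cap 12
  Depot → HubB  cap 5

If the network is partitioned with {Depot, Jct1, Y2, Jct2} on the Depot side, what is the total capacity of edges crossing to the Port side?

Edges leaving {Depot, Jct1, Y2, Jct2}: Depot→HubB (5), Jct1→HubC (3), Y2→Port (6), Jct2→Port (6).
Cut capacity = 5 + 3 + 6 + 6 = 20.

20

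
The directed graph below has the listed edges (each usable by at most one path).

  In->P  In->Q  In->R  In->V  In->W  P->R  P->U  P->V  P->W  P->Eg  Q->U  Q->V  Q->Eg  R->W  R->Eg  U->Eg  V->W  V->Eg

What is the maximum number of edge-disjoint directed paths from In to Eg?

4

Assign every edge capacity 1; by Menger, the answer equals the max flow.
Path In→P→Eg (+1); total 1.
Path In→Q→Eg (+1); total 2.
Path In→R→Eg (+1); total 3.
Path In→V→Eg (+1); total 4.
No residual In→Eg path; max flow = 4.
Certifying cut of size 4: {In→P, In→Q, In→R, In→V}.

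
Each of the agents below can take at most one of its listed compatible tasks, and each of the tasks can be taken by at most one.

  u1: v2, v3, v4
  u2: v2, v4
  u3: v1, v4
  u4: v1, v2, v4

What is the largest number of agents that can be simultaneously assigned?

Unit-capacity flow: source→left, listed edges, right→sink; max matching = max flow.
Augmenting path u1→v2 (+1); matched 1.
Augmenting path u2→v4 (+1); matched 2.
Augmenting path u3→v1 (+1); matched 3.
Augmenting path u4→v2→u1→v3 (+1); matched 4.
No augmenting path remains; maximum matching = 4.
König certificate: {u1, u2, u3, u4} is a vertex cover of size 4 (every listed pair touches it), so no matching can be larger.

4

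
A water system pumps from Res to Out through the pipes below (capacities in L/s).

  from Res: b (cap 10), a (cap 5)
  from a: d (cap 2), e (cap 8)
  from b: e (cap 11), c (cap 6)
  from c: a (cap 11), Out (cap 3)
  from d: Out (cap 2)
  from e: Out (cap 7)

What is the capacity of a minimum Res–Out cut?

Augment Res→a→d→Out: bottleneck 2, flow now 2.
Augment Res→a→e→Out: bottleneck 3, flow now 5.
Augment Res→b→c→Out: bottleneck 3, flow now 8.
Augment Res→b→e→Out: bottleneck 4, flow now 12.
No augmenting path remains; maximum flow = 12.
By max-flow min-cut, the minimum cut capacity equals the max flow.
In the residual graph, reachable from Res: {Res, a, b, c, e}.
Min-cut edges: a→d (2), c→Out (3), e→Out (7); capacity 2 + 3 + 7 = 12.

12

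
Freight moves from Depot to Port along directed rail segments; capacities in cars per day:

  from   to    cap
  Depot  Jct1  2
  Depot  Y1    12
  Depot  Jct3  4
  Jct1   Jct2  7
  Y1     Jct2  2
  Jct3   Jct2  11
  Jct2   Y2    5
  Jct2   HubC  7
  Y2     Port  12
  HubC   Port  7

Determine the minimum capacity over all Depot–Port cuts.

Augment Depot→Jct1→Jct2→Y2→Port: bottleneck 2, flow now 2.
Augment Depot→Y1→Jct2→Y2→Port: bottleneck 2, flow now 4.
Augment Depot→Jct3→Jct2→Y2→Port: bottleneck 1, flow now 5.
Augment Depot→Jct3→Jct2→HubC→Port: bottleneck 3, flow now 8.
No augmenting path remains; maximum flow = 8.
By max-flow min-cut, the minimum cut capacity equals the max flow.
In the residual graph, reachable from Depot: {Depot, Y1}.
Min-cut edges: Depot→Jct1 (2), Depot→Jct3 (4), Y1→Jct2 (2); capacity 2 + 4 + 2 = 8.

8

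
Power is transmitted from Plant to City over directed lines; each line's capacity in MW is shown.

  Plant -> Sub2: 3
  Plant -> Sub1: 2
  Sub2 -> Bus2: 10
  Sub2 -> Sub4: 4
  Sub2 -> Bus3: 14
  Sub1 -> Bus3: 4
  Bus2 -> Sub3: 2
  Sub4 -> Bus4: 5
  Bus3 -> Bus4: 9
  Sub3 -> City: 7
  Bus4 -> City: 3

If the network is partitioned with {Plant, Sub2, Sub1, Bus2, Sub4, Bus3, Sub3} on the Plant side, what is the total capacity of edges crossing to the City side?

21

Edges leaving {Plant, Sub2, Sub1, Bus2, Sub4, Bus3, Sub3}: Sub4→Bus4 (5), Bus3→Bus4 (9), Sub3→City (7).
Cut capacity = 5 + 9 + 7 = 21.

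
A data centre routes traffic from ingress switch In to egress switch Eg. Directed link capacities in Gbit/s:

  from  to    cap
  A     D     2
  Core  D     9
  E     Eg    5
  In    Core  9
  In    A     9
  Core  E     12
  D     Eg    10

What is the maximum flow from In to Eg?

Augment In→A→D→Eg: bottleneck 2, flow now 2.
Augment In→Core→E→Eg: bottleneck 5, flow now 7.
Augment In→Core→D→Eg: bottleneck 4, flow now 11.
No augmenting path remains; maximum flow = 11.
In the residual graph, reachable from In: {In, A}.
Min-cut edges: In→Core (9), A→D (2); capacity 9 + 2 = 11.
This cut is saturated, so no flow can exceed 11.

11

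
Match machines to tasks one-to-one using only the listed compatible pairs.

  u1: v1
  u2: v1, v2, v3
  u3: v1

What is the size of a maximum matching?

2

Unit-capacity flow: source→left, listed edges, right→sink; max matching = max flow.
Augmenting path u1→v1 (+1); matched 1.
Augmenting path u2→v2 (+1); matched 2.
No augmenting path remains; maximum matching = 2.
König certificate: {u2, v1} is a vertex cover of size 2 (every listed pair touches it), so no matching can be larger.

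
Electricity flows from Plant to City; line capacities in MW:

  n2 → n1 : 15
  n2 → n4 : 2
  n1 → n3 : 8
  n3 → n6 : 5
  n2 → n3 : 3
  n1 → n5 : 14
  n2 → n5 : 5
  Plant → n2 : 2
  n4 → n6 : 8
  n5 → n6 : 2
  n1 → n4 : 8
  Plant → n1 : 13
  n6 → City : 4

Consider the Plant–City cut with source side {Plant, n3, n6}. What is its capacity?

19

Edges leaving {Plant, n3, n6}: Plant→n1 (13), Plant→n2 (2), n6→City (4).
Cut capacity = 13 + 2 + 4 = 19.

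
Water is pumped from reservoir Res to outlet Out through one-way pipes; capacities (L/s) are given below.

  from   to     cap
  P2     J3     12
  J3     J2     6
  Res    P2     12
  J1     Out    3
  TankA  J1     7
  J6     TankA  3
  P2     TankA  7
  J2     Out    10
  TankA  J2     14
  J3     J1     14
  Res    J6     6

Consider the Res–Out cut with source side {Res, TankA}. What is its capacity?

Edges leaving {Res, TankA}: Res→J6 (6), Res→P2 (12), TankA→J1 (7), TankA→J2 (14).
Cut capacity = 6 + 12 + 7 + 14 = 39.

39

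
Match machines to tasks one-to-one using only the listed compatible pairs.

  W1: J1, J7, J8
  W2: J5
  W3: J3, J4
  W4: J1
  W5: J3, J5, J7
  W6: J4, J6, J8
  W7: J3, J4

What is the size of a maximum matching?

7

Unit-capacity flow: source→left, listed edges, right→sink; max matching = max flow.
Augmenting path W1→J1 (+1); matched 1.
Augmenting path W2→J5 (+1); matched 2.
Augmenting path W3→J3 (+1); matched 3.
Augmenting path W5→J7 (+1); matched 4.
Augmenting path W6→J4 (+1); matched 5.
Augmenting path W4→J1→W1→J8 (+1); matched 6.
Augmenting path W7→J4→W6→J6 (+1); matched 7.
No augmenting path remains; maximum matching = 7.
König certificate: {W1, W2, W3, W4, W5, W6, W7} is a vertex cover of size 7 (every listed pair touches it), so no matching can be larger.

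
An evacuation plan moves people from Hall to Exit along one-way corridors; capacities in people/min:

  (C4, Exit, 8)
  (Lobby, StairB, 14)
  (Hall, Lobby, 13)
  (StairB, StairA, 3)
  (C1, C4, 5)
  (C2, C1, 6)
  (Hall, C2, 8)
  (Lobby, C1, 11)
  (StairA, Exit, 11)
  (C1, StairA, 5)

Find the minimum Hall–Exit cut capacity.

Augment Hall→C2→C1→StairA→Exit: bottleneck 5, flow now 5.
Augment Hall→C2→C1→C4→Exit: bottleneck 1, flow now 6.
Augment Hall→Lobby→C1→C4→Exit: bottleneck 4, flow now 10.
Augment Hall→Lobby→StairB→StairA→Exit: bottleneck 3, flow now 13.
No augmenting path remains; maximum flow = 13.
By max-flow min-cut, the minimum cut capacity equals the max flow.
In the residual graph, reachable from Hall: {Hall, C2, Lobby, C1, StairB}.
Min-cut edges: C1→StairA (5), C1→C4 (5), StairB→StairA (3); capacity 5 + 5 + 3 = 13.

13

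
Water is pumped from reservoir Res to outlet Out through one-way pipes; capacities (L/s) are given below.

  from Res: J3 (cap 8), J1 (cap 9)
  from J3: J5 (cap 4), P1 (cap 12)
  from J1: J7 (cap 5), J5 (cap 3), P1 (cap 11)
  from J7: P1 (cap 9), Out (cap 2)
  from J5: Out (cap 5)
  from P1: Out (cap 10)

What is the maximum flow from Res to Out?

17

Augment Res→J3→J5→Out: bottleneck 4, flow now 4.
Augment Res→J3→P1→Out: bottleneck 4, flow now 8.
Augment Res→J1→J7→Out: bottleneck 2, flow now 10.
Augment Res→J1→J5→Out: bottleneck 1, flow now 11.
Augment Res→J1→P1→Out: bottleneck 6, flow now 17.
No augmenting path remains; maximum flow = 17.
In the residual graph, reachable from Res: {Res}.
Min-cut edges: Res→J3 (8), Res→J1 (9); capacity 8 + 9 = 17.
This cut is saturated, so no flow can exceed 17.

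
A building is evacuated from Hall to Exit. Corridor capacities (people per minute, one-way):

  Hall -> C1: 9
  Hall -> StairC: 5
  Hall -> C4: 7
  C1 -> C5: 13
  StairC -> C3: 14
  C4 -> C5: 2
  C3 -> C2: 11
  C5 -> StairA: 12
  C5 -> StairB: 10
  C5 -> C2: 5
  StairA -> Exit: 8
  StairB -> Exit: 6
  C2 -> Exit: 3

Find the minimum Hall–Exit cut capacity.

14

Augment Hall→C1→C5→StairA→Exit: bottleneck 8, flow now 8.
Augment Hall→C1→C5→StairB→Exit: bottleneck 1, flow now 9.
Augment Hall→StairC→C3→C2→Exit: bottleneck 3, flow now 12.
Augment Hall→C4→C5→StairB→Exit: bottleneck 2, flow now 14.
No augmenting path remains; maximum flow = 14.
By max-flow min-cut, the minimum cut capacity equals the max flow.
In the residual graph, reachable from Hall: {Hall, StairC, C4, C3, C2}.
Min-cut edges: Hall→C1 (9), C4→C5 (2), C2→Exit (3); capacity 9 + 2 + 3 = 14.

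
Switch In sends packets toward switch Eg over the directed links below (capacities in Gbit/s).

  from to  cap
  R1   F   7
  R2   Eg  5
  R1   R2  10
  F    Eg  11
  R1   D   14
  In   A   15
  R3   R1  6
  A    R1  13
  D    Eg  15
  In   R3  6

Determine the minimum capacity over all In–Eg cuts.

Augment In→A→R1→R2→Eg: bottleneck 5, flow now 5.
Augment In→A→R1→F→Eg: bottleneck 7, flow now 12.
Augment In→A→R1→D→Eg: bottleneck 1, flow now 13.
Augment In→R3→R1→D→Eg: bottleneck 6, flow now 19.
No augmenting path remains; maximum flow = 19.
By max-flow min-cut, the minimum cut capacity equals the max flow.
In the residual graph, reachable from In: {In, A}.
Min-cut edges: In→R3 (6), A→R1 (13); capacity 6 + 13 = 19.

19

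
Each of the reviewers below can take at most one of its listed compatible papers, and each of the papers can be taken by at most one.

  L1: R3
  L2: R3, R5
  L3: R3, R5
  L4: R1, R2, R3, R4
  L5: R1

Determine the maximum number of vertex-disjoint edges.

4

Unit-capacity flow: source→left, listed edges, right→sink; max matching = max flow.
Augmenting path L1→R3 (+1); matched 1.
Augmenting path L2→R5 (+1); matched 2.
Augmenting path L4→R1 (+1); matched 3.
Augmenting path L5→R1→L4→R2 (+1); matched 4.
No augmenting path remains; maximum matching = 4.
König certificate: {L4, L5, R3, R5} is a vertex cover of size 4 (every listed pair touches it), so no matching can be larger.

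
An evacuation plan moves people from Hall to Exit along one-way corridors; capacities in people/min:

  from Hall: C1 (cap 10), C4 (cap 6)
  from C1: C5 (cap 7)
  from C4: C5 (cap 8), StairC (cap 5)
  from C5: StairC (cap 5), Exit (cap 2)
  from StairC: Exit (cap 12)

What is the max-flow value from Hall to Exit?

12

Augment Hall→C1→C5→Exit: bottleneck 2, flow now 2.
Augment Hall→C4→StairC→Exit: bottleneck 5, flow now 7.
Augment Hall→C1→C5→StairC→Exit: bottleneck 5, flow now 12.
No augmenting path remains; maximum flow = 12.
In the residual graph, reachable from Hall: {Hall, C1, C4, C5}.
Min-cut edges: C4→StairC (5), C5→StairC (5), C5→Exit (2); capacity 5 + 5 + 2 = 12.
This cut is saturated, so no flow can exceed 12.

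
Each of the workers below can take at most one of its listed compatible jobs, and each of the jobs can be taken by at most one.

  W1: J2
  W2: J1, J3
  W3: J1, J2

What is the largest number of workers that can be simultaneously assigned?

3

Unit-capacity flow: source→left, listed edges, right→sink; max matching = max flow.
Augmenting path W1→J2 (+1); matched 1.
Augmenting path W2→J1 (+1); matched 2.
Augmenting path W3→J1→W2→J3 (+1); matched 3.
No augmenting path remains; maximum matching = 3.
König certificate: {W1, W2, W3} is a vertex cover of size 3 (every listed pair touches it), so no matching can be larger.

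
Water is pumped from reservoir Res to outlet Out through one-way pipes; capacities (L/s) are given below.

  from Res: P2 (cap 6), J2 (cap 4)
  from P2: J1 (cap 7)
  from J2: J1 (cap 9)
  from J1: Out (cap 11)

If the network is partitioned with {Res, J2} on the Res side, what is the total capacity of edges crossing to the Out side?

15

Edges leaving {Res, J2}: Res→P2 (6), J2→J1 (9).
Cut capacity = 6 + 9 = 15.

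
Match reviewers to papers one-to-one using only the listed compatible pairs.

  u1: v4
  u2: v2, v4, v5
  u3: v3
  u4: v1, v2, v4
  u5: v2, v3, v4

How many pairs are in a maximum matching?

Unit-capacity flow: source→left, listed edges, right→sink; max matching = max flow.
Augmenting path u1→v4 (+1); matched 1.
Augmenting path u2→v2 (+1); matched 2.
Augmenting path u3→v3 (+1); matched 3.
Augmenting path u4→v1 (+1); matched 4.
Augmenting path u5→v2→u2→v5 (+1); matched 5.
No augmenting path remains; maximum matching = 5.
König certificate: {u1, u2, u3, u4, u5} is a vertex cover of size 5 (every listed pair touches it), so no matching can be larger.

5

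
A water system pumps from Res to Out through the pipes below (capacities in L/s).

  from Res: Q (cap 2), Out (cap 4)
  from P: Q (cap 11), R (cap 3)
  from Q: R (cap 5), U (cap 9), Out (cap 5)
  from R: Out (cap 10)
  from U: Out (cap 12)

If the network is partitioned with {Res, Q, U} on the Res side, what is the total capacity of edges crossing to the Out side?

26

Edges leaving {Res, Q, U}: Res→Out (4), Q→R (5), Q→Out (5), U→Out (12).
Cut capacity = 4 + 5 + 5 + 12 = 26.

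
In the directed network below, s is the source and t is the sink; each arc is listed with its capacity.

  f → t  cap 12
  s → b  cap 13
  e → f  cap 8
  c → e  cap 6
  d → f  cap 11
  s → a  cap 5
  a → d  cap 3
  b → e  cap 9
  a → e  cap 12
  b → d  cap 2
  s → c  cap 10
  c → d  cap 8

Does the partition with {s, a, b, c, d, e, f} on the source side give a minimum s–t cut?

Given cut capacity: 12 = 12.
Augment s→a→d→f→t: bottleneck 3, flow now 3.
Augment s→a→e→f→t: bottleneck 2, flow now 5.
Augment s→b→d→f→t: bottleneck 2, flow now 7.
Augment s→b→e→f→t: bottleneck 5, flow now 12.
No augmenting path remains; maximum flow = 12.
Cut capacity 12 equals the max flow, so it is a minimum cut.

Yes — it is a minimum cut (capacity 12).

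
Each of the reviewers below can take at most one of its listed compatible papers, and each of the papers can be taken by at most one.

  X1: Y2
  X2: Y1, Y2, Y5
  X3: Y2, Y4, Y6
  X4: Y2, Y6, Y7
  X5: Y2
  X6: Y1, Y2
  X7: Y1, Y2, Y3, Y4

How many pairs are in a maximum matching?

Unit-capacity flow: source→left, listed edges, right→sink; max matching = max flow.
Augmenting path X1→Y2 (+1); matched 1.
Augmenting path X2→Y1 (+1); matched 2.
Augmenting path X3→Y4 (+1); matched 3.
Augmenting path X4→Y6 (+1); matched 4.
Augmenting path X7→Y3 (+1); matched 5.
Augmenting path X6→Y1→X2→Y5 (+1); matched 6.
No augmenting path remains; maximum matching = 6.
König certificate: {X2, X3, X4, X6, X7, Y2} is a vertex cover of size 6 (every listed pair touches it), so no matching can be larger.

6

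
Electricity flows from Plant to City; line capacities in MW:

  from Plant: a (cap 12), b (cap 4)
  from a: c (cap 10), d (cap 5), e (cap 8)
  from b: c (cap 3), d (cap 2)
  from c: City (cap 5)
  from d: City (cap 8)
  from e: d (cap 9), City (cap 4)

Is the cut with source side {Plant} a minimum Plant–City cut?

Given cut capacity: 12 + 4 = 16.
Augment Plant→a→c→City: bottleneck 5, flow now 5.
Augment Plant→a→d→City: bottleneck 5, flow now 10.
Augment Plant→a→e→City: bottleneck 2, flow now 12.
Augment Plant→b→d→City: bottleneck 2, flow now 14.
Augment Plant→b→c→a→e→City: bottleneck 2, flow now 16. (uses reverse residual edge)
No augmenting path remains; maximum flow = 16.
Cut capacity 16 equals the max flow, so it is a minimum cut.

Yes — it is a minimum cut (capacity 16).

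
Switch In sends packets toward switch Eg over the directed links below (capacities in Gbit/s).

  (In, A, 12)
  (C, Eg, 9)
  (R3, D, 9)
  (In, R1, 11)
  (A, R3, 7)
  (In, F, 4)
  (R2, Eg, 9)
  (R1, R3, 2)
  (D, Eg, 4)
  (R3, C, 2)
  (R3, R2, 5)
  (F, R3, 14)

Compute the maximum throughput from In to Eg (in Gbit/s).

11

Augment In→R1→R3→R2→Eg: bottleneck 2, flow now 2.
Augment In→F→R3→R2→Eg: bottleneck 3, flow now 5.
Augment In→F→R3→C→Eg: bottleneck 1, flow now 6.
Augment In→A→R3→C→Eg: bottleneck 1, flow now 7.
Augment In→A→R3→D→Eg: bottleneck 4, flow now 11.
No augmenting path remains; maximum flow = 11.
In the residual graph, reachable from In: {In, R1, F, A, R3, D}.
Min-cut edges: R3→R2 (5), R3→C (2), D→Eg (4); capacity 5 + 2 + 4 = 11.
This cut is saturated, so no flow can exceed 11.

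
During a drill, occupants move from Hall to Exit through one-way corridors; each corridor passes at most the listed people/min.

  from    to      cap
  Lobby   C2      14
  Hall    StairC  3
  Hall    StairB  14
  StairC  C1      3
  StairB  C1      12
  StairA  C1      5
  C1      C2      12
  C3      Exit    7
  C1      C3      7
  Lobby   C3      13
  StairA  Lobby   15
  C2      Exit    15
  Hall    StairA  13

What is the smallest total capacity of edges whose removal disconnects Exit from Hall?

22

Augment Hall→StairA→C1→C3→Exit: bottleneck 5, flow now 5.
Augment Hall→StairA→Lobby→C3→Exit: bottleneck 2, flow now 7.
Augment Hall→StairA→Lobby→C2→Exit: bottleneck 6, flow now 13.
Augment Hall→StairB→C1→C2→Exit: bottleneck 9, flow now 22.
No augmenting path remains; maximum flow = 22.
By max-flow min-cut, the minimum cut capacity equals the max flow.
In the residual graph, reachable from Hall: {Hall, StairA, StairB, StairC, C1, Lobby, C3, C2}.
Min-cut edges: C3→Exit (7), C2→Exit (15); capacity 7 + 15 = 22.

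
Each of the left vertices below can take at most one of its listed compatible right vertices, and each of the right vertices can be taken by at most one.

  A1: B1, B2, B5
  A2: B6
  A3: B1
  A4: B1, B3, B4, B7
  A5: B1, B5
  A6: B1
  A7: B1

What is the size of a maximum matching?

Unit-capacity flow: source→left, listed edges, right→sink; max matching = max flow.
Augmenting path A1→B1 (+1); matched 1.
Augmenting path A2→B6 (+1); matched 2.
Augmenting path A4→B3 (+1); matched 3.
Augmenting path A5→B5 (+1); matched 4.
Augmenting path A3→B1→A1→B2 (+1); matched 5.
No augmenting path remains; maximum matching = 5.
König certificate: {A1, A2, A4, A5, B1} is a vertex cover of size 5 (every listed pair touches it), so no matching can be larger.

5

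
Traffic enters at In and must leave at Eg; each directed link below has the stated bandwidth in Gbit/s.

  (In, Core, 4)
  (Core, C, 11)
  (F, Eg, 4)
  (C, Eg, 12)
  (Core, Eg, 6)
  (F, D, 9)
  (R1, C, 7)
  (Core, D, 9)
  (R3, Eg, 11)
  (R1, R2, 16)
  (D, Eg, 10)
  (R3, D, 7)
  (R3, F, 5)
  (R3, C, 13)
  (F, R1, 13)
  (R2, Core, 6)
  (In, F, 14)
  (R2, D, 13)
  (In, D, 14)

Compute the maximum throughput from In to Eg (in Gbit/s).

Augment In→F→Eg: bottleneck 4, flow now 4.
Augment In→Core→Eg: bottleneck 4, flow now 8.
Augment In→D→Eg: bottleneck 10, flow now 18.
Augment In→F→R1→C→Eg: bottleneck 7, flow now 25.
Augment In→F→R1→R2→Core→Eg: bottleneck 2, flow now 27.
Augment In→F→R1→R2→Core→C→Eg: bottleneck 1, flow now 28.
No augmenting path remains; maximum flow = 28.
In the residual graph, reachable from In: {In, D}.
Min-cut edges: In→F (14), In→Core (4), D→Eg (10); capacity 14 + 4 + 10 = 28.
This cut is saturated, so no flow can exceed 28.

28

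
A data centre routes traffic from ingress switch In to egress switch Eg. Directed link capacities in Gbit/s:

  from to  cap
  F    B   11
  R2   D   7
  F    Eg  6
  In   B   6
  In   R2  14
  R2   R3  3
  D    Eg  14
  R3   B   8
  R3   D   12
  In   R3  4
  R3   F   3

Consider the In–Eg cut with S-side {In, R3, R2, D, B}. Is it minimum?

No — its capacity is 17, but the minimum cut has capacity 14.

Given cut capacity: 3 + 14 = 17.
Augment In→R3→D→Eg: bottleneck 4, flow now 4.
Augment In→R2→D→Eg: bottleneck 7, flow now 11.
Augment In→R2→R3→D→Eg: bottleneck 3, flow now 14.
No augmenting path remains; maximum flow = 14.
In the residual graph, reachable from In: {In, R2, B}.
Min-cut edges: In→R3 (4), R2→R3 (3), R2→D (7); capacity 4 + 3 + 7 = 14.
Cut capacity 17 exceeds the max flow 14, so it is not minimum.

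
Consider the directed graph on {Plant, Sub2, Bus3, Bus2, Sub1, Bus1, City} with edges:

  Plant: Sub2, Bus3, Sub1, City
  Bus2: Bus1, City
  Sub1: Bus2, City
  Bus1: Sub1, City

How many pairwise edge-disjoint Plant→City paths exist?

Assign every edge capacity 1; by Menger, the answer equals the max flow.
Path Plant→City (+1); total 1.
Path Plant→Sub1→City (+1); total 2.
No residual Plant→City path; max flow = 2.
Certifying cut of size 2: {Plant→City, Plant→Sub1}.

2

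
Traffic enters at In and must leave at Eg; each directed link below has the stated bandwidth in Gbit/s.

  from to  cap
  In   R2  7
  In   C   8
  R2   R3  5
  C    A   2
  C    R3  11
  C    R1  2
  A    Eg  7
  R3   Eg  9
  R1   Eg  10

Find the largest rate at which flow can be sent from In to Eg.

13

Augment In→R2→R3→Eg: bottleneck 5, flow now 5.
Augment In→C→A→Eg: bottleneck 2, flow now 7.
Augment In→C→R3→Eg: bottleneck 4, flow now 11.
Augment In→C→R1→Eg: bottleneck 2, flow now 13.
No augmenting path remains; maximum flow = 13.
In the residual graph, reachable from In: {In, R2}.
Min-cut edges: In→C (8), R2→R3 (5); capacity 8 + 5 = 13.
This cut is saturated, so no flow can exceed 13.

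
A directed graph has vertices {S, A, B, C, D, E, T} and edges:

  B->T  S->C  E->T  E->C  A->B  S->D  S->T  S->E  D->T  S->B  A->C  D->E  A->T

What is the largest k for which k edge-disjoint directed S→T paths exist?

4

Assign every edge capacity 1; by Menger, the answer equals the max flow.
Path S→T (+1); total 1.
Path S→B→T (+1); total 2.
Path S→D→T (+1); total 3.
Path S→E→T (+1); total 4.
No residual S→T path; max flow = 4.
Certifying cut of size 4: {S→B, S→D, S→E, S→T}.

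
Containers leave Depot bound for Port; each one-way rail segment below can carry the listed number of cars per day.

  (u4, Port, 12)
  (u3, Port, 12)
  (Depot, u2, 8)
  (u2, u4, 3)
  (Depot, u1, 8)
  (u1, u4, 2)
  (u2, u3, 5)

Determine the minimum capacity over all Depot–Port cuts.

10

Augment Depot→u1→u4→Port: bottleneck 2, flow now 2.
Augment Depot→u2→u3→Port: bottleneck 5, flow now 7.
Augment Depot→u2→u4→Port: bottleneck 3, flow now 10.
No augmenting path remains; maximum flow = 10.
By max-flow min-cut, the minimum cut capacity equals the max flow.
In the residual graph, reachable from Depot: {Depot, u1}.
Min-cut edges: Depot→u2 (8), u1→u4 (2); capacity 8 + 2 = 10.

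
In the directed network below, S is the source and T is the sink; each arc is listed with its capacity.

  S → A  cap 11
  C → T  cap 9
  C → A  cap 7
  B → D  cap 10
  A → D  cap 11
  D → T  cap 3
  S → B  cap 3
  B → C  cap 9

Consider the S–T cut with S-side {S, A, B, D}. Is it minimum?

Given cut capacity: 9 + 3 = 12.
Augment S→A→D→T: bottleneck 3, flow now 3.
Augment S→B→C→T: bottleneck 3, flow now 6.
No augmenting path remains; maximum flow = 6.
In the residual graph, reachable from S: {S, A, D}.
Min-cut edges: S→B (3), D→T (3); capacity 3 + 3 = 6.
Cut capacity 12 exceeds the max flow 6, so it is not minimum.

No — its capacity is 12, but the minimum cut has capacity 6.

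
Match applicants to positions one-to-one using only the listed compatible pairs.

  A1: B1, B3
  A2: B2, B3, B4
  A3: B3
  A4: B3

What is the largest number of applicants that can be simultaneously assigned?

Unit-capacity flow: source→left, listed edges, right→sink; max matching = max flow.
Augmenting path A1→B1 (+1); matched 1.
Augmenting path A2→B2 (+1); matched 2.
Augmenting path A3→B3 (+1); matched 3.
No augmenting path remains; maximum matching = 3.
König certificate: {A1, A2, B3} is a vertex cover of size 3 (every listed pair touches it), so no matching can be larger.

3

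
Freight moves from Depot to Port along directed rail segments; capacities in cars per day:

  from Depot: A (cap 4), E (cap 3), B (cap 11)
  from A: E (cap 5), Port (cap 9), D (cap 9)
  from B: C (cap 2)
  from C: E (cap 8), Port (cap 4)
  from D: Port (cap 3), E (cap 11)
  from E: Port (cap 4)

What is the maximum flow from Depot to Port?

Augment Depot→A→Port: bottleneck 4, flow now 4.
Augment Depot→E→Port: bottleneck 3, flow now 7.
Augment Depot→B→C→Port: bottleneck 2, flow now 9.
No augmenting path remains; maximum flow = 9.
In the residual graph, reachable from Depot: {Depot, B}.
Min-cut edges: Depot→A (4), Depot→E (3), B→C (2); capacity 4 + 3 + 2 = 9.
This cut is saturated, so no flow can exceed 9.

9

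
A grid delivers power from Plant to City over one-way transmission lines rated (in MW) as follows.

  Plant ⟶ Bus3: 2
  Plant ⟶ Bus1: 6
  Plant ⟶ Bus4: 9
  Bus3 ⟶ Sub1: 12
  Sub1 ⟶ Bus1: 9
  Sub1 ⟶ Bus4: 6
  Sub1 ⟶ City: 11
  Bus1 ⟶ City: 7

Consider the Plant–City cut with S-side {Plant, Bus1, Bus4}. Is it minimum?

Given cut capacity: 2 + 7 = 9.
Augment Plant→Bus1→City: bottleneck 6, flow now 6.
Augment Plant→Bus3→Sub1→City: bottleneck 2, flow now 8.
No augmenting path remains; maximum flow = 8.
In the residual graph, reachable from Plant: {Plant, Bus4}.
Min-cut edges: Plant→Bus3 (2), Plant→Bus1 (6); capacity 2 + 6 = 8.
Cut capacity 9 exceeds the max flow 8, so it is not minimum.

No — its capacity is 9, but the minimum cut has capacity 8.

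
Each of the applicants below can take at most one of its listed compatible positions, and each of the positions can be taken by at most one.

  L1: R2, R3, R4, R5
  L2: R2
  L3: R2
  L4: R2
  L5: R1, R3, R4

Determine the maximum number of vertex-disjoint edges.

3

Unit-capacity flow: source→left, listed edges, right→sink; max matching = max flow.
Augmenting path L1→R2 (+1); matched 1.
Augmenting path L5→R1 (+1); matched 2.
Augmenting path L2→R2→L1→R3 (+1); matched 3.
No augmenting path remains; maximum matching = 3.
König certificate: {L1, L5, R2} is a vertex cover of size 3 (every listed pair touches it), so no matching can be larger.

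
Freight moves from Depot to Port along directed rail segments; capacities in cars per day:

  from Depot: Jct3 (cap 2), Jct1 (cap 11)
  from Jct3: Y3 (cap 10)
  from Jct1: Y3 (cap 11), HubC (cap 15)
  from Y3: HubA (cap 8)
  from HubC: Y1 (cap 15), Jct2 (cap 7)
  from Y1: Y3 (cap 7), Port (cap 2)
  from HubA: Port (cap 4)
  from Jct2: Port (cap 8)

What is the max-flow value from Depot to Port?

Augment Depot→Jct3→Y3→HubA→Port: bottleneck 2, flow now 2.
Augment Depot→Jct1→Y3→HubA→Port: bottleneck 2, flow now 4.
Augment Depot→Jct1→HubC→Y1→Port: bottleneck 2, flow now 6.
Augment Depot→Jct1→HubC→Jct2→Port: bottleneck 7, flow now 13.
No augmenting path remains; maximum flow = 13.
In the residual graph, reachable from Depot: {Depot}.
Min-cut edges: Depot→Jct3 (2), Depot→Jct1 (11); capacity 2 + 11 = 13.
This cut is saturated, so no flow can exceed 13.

13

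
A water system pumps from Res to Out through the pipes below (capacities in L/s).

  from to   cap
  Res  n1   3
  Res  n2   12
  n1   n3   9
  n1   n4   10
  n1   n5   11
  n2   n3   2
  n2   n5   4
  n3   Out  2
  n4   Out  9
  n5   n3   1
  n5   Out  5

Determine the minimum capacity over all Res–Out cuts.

Augment Res→n1→n3→Out: bottleneck 2, flow now 2.
Augment Res→n1→n4→Out: bottleneck 1, flow now 3.
Augment Res→n2→n5→Out: bottleneck 4, flow now 7.
Augment Res→n2→n3→n1→n4→Out: bottleneck 2, flow now 9. (uses reverse residual edge)
No augmenting path remains; maximum flow = 9.
By max-flow min-cut, the minimum cut capacity equals the max flow.
In the residual graph, reachable from Res: {Res, n2}.
Min-cut edges: Res→n1 (3), n2→n3 (2), n2→n5 (4); capacity 3 + 2 + 4 = 9.

9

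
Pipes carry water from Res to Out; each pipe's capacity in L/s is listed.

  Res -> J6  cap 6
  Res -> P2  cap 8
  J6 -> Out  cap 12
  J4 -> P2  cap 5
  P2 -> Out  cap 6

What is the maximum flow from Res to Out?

Augment Res→J6→Out: bottleneck 6, flow now 6.
Augment Res→P2→Out: bottleneck 6, flow now 12.
No augmenting path remains; maximum flow = 12.
In the residual graph, reachable from Res: {Res, P2}.
Min-cut edges: Res→J6 (6), P2→Out (6); capacity 6 + 6 = 12.
This cut is saturated, so no flow can exceed 12.

12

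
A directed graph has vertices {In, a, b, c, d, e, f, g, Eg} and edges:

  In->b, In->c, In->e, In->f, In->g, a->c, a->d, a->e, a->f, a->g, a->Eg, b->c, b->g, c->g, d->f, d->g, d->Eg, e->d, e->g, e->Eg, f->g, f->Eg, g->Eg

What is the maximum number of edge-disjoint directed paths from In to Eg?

3

Assign every edge capacity 1; by Menger, the answer equals the max flow.
Path In→e→Eg (+1); total 1.
Path In→f→Eg (+1); total 2.
Path In→g→Eg (+1); total 3.
No residual In→Eg path; max flow = 3.
Certifying cut of size 3: {In→e, In→f, g→Eg}.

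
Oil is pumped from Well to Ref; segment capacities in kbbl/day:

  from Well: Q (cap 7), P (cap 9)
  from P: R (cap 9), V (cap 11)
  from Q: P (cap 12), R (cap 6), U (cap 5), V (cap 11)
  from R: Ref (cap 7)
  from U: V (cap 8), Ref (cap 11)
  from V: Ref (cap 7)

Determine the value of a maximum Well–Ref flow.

Augment Well→P→R→Ref: bottleneck 7, flow now 7.
Augment Well→P→V→Ref: bottleneck 2, flow now 9.
Augment Well→Q→U→Ref: bottleneck 5, flow now 14.
Augment Well→Q→V→Ref: bottleneck 2, flow now 16.
No augmenting path remains; maximum flow = 16.
In the residual graph, reachable from Well: {Well}.
Min-cut edges: Well→P (9), Well→Q (7); capacity 9 + 7 = 16.
This cut is saturated, so no flow can exceed 16.

16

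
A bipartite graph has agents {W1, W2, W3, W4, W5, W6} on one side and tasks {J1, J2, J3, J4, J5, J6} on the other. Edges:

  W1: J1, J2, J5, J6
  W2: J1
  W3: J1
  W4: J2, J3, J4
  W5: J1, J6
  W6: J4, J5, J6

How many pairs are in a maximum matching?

Unit-capacity flow: source→left, listed edges, right→sink; max matching = max flow.
Augmenting path W1→J1 (+1); matched 1.
Augmenting path W4→J2 (+1); matched 2.
Augmenting path W5→J6 (+1); matched 3.
Augmenting path W6→J4 (+1); matched 4.
Augmenting path W2→J1→W1→J5 (+1); matched 5.
No augmenting path remains; maximum matching = 5.
König certificate: {W1, W4, W5, W6, J1} is a vertex cover of size 5 (every listed pair touches it), so no matching can be larger.

5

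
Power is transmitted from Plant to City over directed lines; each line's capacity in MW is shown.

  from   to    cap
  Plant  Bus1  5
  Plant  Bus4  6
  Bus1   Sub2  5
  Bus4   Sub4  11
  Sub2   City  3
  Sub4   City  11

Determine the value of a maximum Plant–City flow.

Augment Plant→Bus1→Sub2→City: bottleneck 3, flow now 3.
Augment Plant→Bus4→Sub4→City: bottleneck 6, flow now 9.
No augmenting path remains; maximum flow = 9.
In the residual graph, reachable from Plant: {Plant, Bus1, Sub2}.
Min-cut edges: Plant→Bus4 (6), Sub2→City (3); capacity 6 + 3 = 9.
This cut is saturated, so no flow can exceed 9.

9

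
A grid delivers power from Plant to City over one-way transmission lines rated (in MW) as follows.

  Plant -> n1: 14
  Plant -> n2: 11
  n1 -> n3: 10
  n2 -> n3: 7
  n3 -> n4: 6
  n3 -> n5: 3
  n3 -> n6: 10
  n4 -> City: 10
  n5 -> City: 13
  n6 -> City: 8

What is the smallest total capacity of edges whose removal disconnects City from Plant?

Augment Plant→n1→n3→n4→City: bottleneck 6, flow now 6.
Augment Plant→n1→n3→n5→City: bottleneck 3, flow now 9.
Augment Plant→n1→n3→n6→City: bottleneck 1, flow now 10.
Augment Plant→n2→n3→n6→City: bottleneck 7, flow now 17.
No augmenting path remains; maximum flow = 17.
By max-flow min-cut, the minimum cut capacity equals the max flow.
In the residual graph, reachable from Plant: {Plant, n1, n2}.
Min-cut edges: n1→n3 (10), n2→n3 (7); capacity 10 + 7 = 17.

17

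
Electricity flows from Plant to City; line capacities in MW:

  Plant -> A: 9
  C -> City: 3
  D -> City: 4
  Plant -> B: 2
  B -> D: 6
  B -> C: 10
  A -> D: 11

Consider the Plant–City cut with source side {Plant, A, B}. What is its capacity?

27

Edges leaving {Plant, A, B}: A→D (11), B→C (10), B→D (6).
Cut capacity = 11 + 10 + 6 = 27.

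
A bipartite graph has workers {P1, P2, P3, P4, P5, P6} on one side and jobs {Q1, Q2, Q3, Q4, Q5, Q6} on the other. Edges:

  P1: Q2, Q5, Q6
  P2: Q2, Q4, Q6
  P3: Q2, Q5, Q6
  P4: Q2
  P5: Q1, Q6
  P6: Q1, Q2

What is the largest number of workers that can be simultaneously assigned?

5

Unit-capacity flow: source→left, listed edges, right→sink; max matching = max flow.
Augmenting path P1→Q2 (+1); matched 1.
Augmenting path P2→Q4 (+1); matched 2.
Augmenting path P3→Q5 (+1); matched 3.
Augmenting path P5→Q1 (+1); matched 4.
Augmenting path P4→Q2→P1→Q6 (+1); matched 5.
No augmenting path remains; maximum matching = 5.
König certificate: {P2, Q1, Q2, Q5, Q6} is a vertex cover of size 5 (every listed pair touches it), so no matching can be larger.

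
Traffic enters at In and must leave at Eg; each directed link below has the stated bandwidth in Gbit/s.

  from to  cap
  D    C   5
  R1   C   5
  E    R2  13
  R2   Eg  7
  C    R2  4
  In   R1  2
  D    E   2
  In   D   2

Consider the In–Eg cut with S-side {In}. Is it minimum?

Yes — it is a minimum cut (capacity 4).

Given cut capacity: 2 + 2 = 4.
Augment In→D→E→R2→Eg: bottleneck 2, flow now 2.
Augment In→R1→C→R2→Eg: bottleneck 2, flow now 4.
No augmenting path remains; maximum flow = 4.
Cut capacity 4 equals the max flow, so it is a minimum cut.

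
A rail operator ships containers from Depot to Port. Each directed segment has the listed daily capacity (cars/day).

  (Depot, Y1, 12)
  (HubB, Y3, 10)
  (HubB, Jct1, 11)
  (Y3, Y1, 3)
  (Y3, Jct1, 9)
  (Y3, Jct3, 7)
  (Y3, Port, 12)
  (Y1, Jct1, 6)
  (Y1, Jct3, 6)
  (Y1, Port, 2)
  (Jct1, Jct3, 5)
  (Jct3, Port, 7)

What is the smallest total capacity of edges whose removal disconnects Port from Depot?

Augment Depot→Y1→Port: bottleneck 2, flow now 2.
Augment Depot→Y1→Jct3→Port: bottleneck 6, flow now 8.
Augment Depot→Y1→Jct1→Jct3→Port: bottleneck 1, flow now 9.
No augmenting path remains; maximum flow = 9.
By max-flow min-cut, the minimum cut capacity equals the max flow.
In the residual graph, reachable from Depot: {Depot, Y1, Jct1, Jct3}.
Min-cut edges: Y1→Port (2), Jct3→Port (7); capacity 2 + 7 = 9.

9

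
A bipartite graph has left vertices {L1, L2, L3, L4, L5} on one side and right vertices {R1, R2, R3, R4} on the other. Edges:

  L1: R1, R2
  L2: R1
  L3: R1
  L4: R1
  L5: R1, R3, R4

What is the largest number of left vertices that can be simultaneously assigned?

3

Unit-capacity flow: source→left, listed edges, right→sink; max matching = max flow.
Augmenting path L1→R1 (+1); matched 1.
Augmenting path L5→R3 (+1); matched 2.
Augmenting path L2→R1→L1→R2 (+1); matched 3.
No augmenting path remains; maximum matching = 3.
König certificate: {L1, L5, R1} is a vertex cover of size 3 (every listed pair touches it), so no matching can be larger.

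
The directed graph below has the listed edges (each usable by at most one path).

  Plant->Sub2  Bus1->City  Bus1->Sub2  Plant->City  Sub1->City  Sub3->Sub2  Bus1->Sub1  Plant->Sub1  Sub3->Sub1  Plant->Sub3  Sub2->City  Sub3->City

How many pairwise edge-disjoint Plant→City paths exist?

4

Assign every edge capacity 1; by Menger, the answer equals the max flow.
Path Plant→City (+1); total 1.
Path Plant→Sub3→City (+1); total 2.
Path Plant→Sub1→City (+1); total 3.
Path Plant→Sub2→City (+1); total 4.
No residual Plant→City path; max flow = 4.
Certifying cut of size 4: {Plant→City, Plant→Sub1, Plant→Sub2, Plant→Sub3}.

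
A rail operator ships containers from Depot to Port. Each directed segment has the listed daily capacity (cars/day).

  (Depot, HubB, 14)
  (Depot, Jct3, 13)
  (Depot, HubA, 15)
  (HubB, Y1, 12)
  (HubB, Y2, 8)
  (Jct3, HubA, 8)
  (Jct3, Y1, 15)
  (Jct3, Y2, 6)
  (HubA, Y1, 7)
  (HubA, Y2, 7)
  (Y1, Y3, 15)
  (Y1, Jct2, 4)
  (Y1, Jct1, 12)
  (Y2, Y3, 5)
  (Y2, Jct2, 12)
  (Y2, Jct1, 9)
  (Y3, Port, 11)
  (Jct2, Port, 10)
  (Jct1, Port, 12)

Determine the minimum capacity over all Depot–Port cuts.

Augment Depot→HubB→Y1→Y3→Port: bottleneck 11, flow now 11.
Augment Depot→HubB→Y1→Jct2→Port: bottleneck 1, flow now 12.
Augment Depot→HubB→Y2→Jct2→Port: bottleneck 2, flow now 14.
Augment Depot→Jct3→Y1→Jct2→Port: bottleneck 3, flow now 17.
Augment Depot→Jct3→Y1→Jct1→Port: bottleneck 10, flow now 27.
Augment Depot→HubA→Y1→Jct1→Port: bottleneck 2, flow now 29.
Augment Depot→HubA→Y2→Jct2→Port: bottleneck 4, flow now 33.
No augmenting path remains; maximum flow = 33.
By max-flow min-cut, the minimum cut capacity equals the max flow.
In the residual graph, reachable from Depot: {Depot, HubB, Jct3, HubA, Y1, Y2, Y3, Jct2, Jct1}.
Min-cut edges: Y3→Port (11), Jct2→Port (10), Jct1→Port (12); capacity 11 + 10 + 12 = 33.

33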